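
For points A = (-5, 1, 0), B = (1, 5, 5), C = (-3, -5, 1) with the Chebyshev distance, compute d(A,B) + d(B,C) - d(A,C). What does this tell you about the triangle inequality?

d(A,B) = max(6, 4, 5) = 6, d(B,C) = max(4, 10, 4) = 10, d(A,C) = max(2, 6, 1) = 6.
d(A,B) + d(B,C) - d(A,C) = 6 + 10 - 6 = 16 - 6 = 10. This is ≥ 0, so the triangle inequality holds for these points.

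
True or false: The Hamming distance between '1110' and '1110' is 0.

Differing positions: none. Hamming distance = 0, so the claim is true.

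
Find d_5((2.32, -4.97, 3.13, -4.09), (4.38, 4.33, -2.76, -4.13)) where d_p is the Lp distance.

(Σ|x_i - y_i|^5)^(1/5) = (|2.32 - 4.38|^5 + |-4.97 - 4.33|^5 + |3.13 - (-2.76)|^5 + |-4.09 - (-4.13)|^5)^(1/5)
= (2.06^5 + 9.3^5 + 5.89^5 + 0.04^5)^(1/5) ≈ (37.0968 + 69568.8369 + 7088.8612 + 0)^(1/5) = (76694.7949)^(1/5) ≈ 9.4832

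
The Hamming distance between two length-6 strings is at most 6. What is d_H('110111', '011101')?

Differing positions: 1, 3, 5. Hamming distance = 3. The maximum possible Hamming distance for length-6 strings is 6, so d_H/6 = 3/6 = 0.5.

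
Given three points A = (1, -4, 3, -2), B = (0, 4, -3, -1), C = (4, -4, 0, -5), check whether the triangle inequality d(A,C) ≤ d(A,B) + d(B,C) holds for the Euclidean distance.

d(A,B) = √(1² + 8² + 6² + 1²) = √102 ≈ 10.0995, d(B,C) = √(4² + 8² + 3² + 4²) = √105 ≈ 10.247, d(A,C) = √(3² + 0² + 3² + 3²) = √27 ≈ 5.1962.
d(A,C) ≈ 5.1962 ≤ 10.0995 + 10.247 = 20.3465. Triangle inequality is satisfied.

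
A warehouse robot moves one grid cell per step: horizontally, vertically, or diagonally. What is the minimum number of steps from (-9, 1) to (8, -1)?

max(|x_i - y_i|) = max(|-9 - 8|, |1 - (-1)|) = max(17, 2) = 17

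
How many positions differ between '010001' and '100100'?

Differing positions: 1, 2, 4, 6. Hamming distance = 4.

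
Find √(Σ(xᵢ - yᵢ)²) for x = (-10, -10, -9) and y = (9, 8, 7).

√(Σ(x_i - y_i)²) = √((-10 - 9)² + (-10 - 8)² + (-9 - 7)²)
= √((-19)² + (-18)² + (-16)²) = √(361 + 324 + 256) = √941 ≈ 30.6757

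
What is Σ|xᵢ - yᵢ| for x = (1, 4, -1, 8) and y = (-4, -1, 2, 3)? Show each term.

Σ|x_i - y_i| = |1 - (-4)| + |4 - (-1)| + |-1 - 2| + |8 - 3| = 5 + 5 + 3 + 5 = 18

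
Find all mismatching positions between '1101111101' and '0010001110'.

Differing positions: 1, 2, 3, 4, 5, 6, 9, 10. Hamming distance = 8.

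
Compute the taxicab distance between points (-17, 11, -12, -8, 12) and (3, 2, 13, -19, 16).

Σ|x_i - y_i| = |-17 - 3| + |11 - 2| + |-12 - 13| + |-8 - (-19)| + |12 - 16| = 20 + 9 + 25 + 11 + 4 = 69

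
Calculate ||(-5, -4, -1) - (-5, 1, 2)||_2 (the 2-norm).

(Σ|x_i - y_i|^2)^(1/2) = (|-5 - (-5)|^2 + |-4 - 1|^2 + |-1 - 2|^2)^(1/2)
= (0^2 + 5^2 + 3^2)^(1/2) = (0 + 25 + 9)^(1/2) = (34)^(1/2) ≈ 5.831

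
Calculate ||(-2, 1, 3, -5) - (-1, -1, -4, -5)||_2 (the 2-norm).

(Σ|x_i - y_i|^2)^(1/2) = (|-2 - (-1)|^2 + |1 - (-1)|^2 + |3 - (-4)|^2 + |-5 - (-5)|^2)^(1/2)
= (1^2 + 2^2 + 7^2 + 0^2)^(1/2) = (1 + 4 + 49 + 0)^(1/2) = (54)^(1/2) ≈ 7.3485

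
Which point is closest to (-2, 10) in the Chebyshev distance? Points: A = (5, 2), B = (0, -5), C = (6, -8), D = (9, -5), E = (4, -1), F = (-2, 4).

Distances: d(A) = 8, d(B) = 15, d(C) = 18, d(D) = 15, d(E) = 11, d(F) = 6. Nearest: F = (-2, 4) with distance 6.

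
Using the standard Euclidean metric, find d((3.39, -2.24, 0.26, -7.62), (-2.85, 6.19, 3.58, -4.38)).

√(Σ(x_i - y_i)²) = √((3.39 - (-2.85))² + (-2.24 - 6.19)² + (0.26 - 3.58)² + (-7.62 - (-4.38))²)
= √(6.24² + (-8.43)² + (-3.32)² + (-3.24)²) = √(38.9376 + 71.0649 + 11.0224 + 10.4976) = √131.5225 ≈ 11.4683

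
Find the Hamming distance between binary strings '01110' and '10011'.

Differing positions: 1, 2, 3, 5. Hamming distance = 4.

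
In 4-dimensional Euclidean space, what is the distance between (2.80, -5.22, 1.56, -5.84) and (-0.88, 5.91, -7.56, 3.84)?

√(Σ(x_i - y_i)²) = √((2.8 - (-0.88))² + (-5.22 - 5.91)² + (1.56 - (-7.56))² + (-5.84 - 3.84)²)
= √(3.68² + (-11.13)² + 9.12² + (-9.68)²) = √(13.5424 + 123.8769 + 83.1744 + 93.7024) = √314.2961 ≈ 17.7284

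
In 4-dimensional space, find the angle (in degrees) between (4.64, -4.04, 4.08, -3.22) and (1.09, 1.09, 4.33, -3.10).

With u = (4.64, -4.04, 4.08, -3.22), v = (1.09, 1.09, 4.33, -3.10):
u·v = 4.64·1.09 + (-4.04)·1.09 + 4.08·4.33 + (-3.22)·(-3.1) = 5.0576 + (-4.4036) + 17.6664 + 9.982 = 28.3024.
|u| = √(4.64² + (-4.04)² + 4.08² + (-3.22)²) = √(21.5296 + 16.3216 + 16.6464 + 10.3684) = √64.866, |v| = √(1.09² + 1.09² + 4.33² + (-3.1)²) = √(1.1881 + 1.1881 + 18.7489 + 9.61) = √30.7351.
cos θ = (u·v)/(|u||v|) = 28.3024/(√64.866·√30.7351) ≈ 0.633866
θ = arccos(0.633866) ≈ 50.66°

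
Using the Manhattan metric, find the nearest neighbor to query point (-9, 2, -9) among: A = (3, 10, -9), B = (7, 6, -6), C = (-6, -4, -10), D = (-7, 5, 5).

Distances: d(A) = 20, d(B) = 23, d(C) = 10, d(D) = 19. Nearest: C = (-6, -4, -10) with distance 10.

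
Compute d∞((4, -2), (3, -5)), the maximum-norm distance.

max(|x_i - y_i|) = max(|4 - 3|, |-2 - (-5)|) = max(1, 3) = 3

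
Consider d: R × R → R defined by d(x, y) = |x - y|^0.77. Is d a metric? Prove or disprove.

Yes. With 0 < p = 0.77 ≤ 1, d(x,y) = |x-y|^0.77 is a metric on R. Non-negativity and symmetry are immediate; |x-y|^0.77 = 0 ⟺ |x-y| = 0 ⟺ x = y. For the triangle inequality, the function t ↦ t^0.77 is subadditive on [0,∞) when p ≤ 1, so |x-z|^0.77 ≤ (|x-y| + |y-z|)^0.77 ≤ |x-y|^0.77 + |y-z|^0.77.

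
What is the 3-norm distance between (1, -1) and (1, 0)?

(Σ|x_i - y_i|^3)^(1/3) = (|1 - 1|^3 + |-1 - 0|^3)^(1/3)
= (0^3 + 1^3)^(1/3) = (0 + 1)^(1/3) = (1)^(1/3) = 1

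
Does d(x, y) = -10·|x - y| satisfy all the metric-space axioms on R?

No. With c = -10 < 0, d fails non-negativity: d(6, 15) = -10·|6 - 15| = -10·9 = -90 < 0.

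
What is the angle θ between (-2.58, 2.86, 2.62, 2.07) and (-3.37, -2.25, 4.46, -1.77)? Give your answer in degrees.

With u = (-2.58, 2.86, 2.62, 2.07), v = (-3.37, -2.25, 4.46, -1.77):
u·v = (-2.58)·(-3.37) + 2.86·(-2.25) + 2.62·4.46 + 2.07·(-1.77) = 8.6946 + (-6.435) + 11.6852 + (-3.6639) = 10.2809.
|u| = √((-2.58)² + 2.86² + 2.62² + 2.07²) = √(6.6564 + 8.1796 + 6.8644 + 4.2849) = √25.9853, |v| = √((-3.37)² + (-2.25)² + 4.46² + (-1.77)²) = √(11.3569 + 5.0625 + 19.8916 + 3.1329) = √39.4439.
cos θ = (u·v)/(|u||v|) = 10.2809/(√25.9853·√39.4439) ≈ 0.321127
θ = arccos(0.321127) ≈ 71.27°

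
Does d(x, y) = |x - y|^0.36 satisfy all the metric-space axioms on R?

Yes. With 0 < p = 0.36 ≤ 1, d(x,y) = |x-y|^0.36 is a metric on R. Non-negativity and symmetry are immediate; |x-y|^0.36 = 0 ⟺ |x-y| = 0 ⟺ x = y. For the triangle inequality, the function t ↦ t^0.36 is subadditive on [0,∞) when p ≤ 1, so |x-z|^0.36 ≤ (|x-y| + |y-z|)^0.36 ≤ |x-y|^0.36 + |y-z|^0.36.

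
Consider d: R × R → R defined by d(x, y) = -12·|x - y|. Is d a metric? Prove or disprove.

No. With c = -12 < 0, d fails non-negativity: d(8, 17) = -12·|8 - 17| = -12·9 = -108 < 0.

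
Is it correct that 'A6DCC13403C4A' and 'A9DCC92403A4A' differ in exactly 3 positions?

Differing positions: 2, 6, 7, 11. Hamming distance = 4, so the claim that d_H = 3 is false.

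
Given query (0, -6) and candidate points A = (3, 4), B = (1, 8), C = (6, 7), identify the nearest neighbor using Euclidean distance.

Distances: d(A) ≈ 10.4403, d(B) ≈ 14.0357, d(C) ≈ 14.3178. Nearest: A = (3, 4) with distance 10.4403.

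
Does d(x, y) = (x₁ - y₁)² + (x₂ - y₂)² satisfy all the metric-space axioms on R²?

No. The squared Euclidean distance fails the triangle inequality. Counterexample: x = (0, 0), y = (1, 4), z = (2, 8). d(x,z) = 2² + 8² = 68, but d(x,y) + d(y,z) = (1² + 4²) + (1² + 4²) = 17 + 17 = 34. Since 68 > 34, the triangle inequality is violated. (Note: √d, the ordinary Euclidean distance, IS a metric.)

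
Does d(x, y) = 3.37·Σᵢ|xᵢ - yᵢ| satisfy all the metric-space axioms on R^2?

Yes. The L1 (Manhattan) norm induces a metric on R^2, and multiplying a metric by a positive constant 3.37 > 0 preserves all four axioms: non-negativity (3.37·||x-y|| ≥ 0), identity (3.37·||x-y|| = 0 ⟺ ||x-y|| = 0 ⟺ x = y), symmetry (||x-y|| = ||y-x||), and the triangle inequality (3.37·||x-z|| ≤ 3.37·||x-y|| + 3.37·||y-z||). So d is a metric.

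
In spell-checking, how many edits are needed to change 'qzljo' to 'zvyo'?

Let D[i][j] be the edit distance between the first i characters of 'qzljo' and the first j characters of 'zvyo', with D[i][0] = i, D[0][j] = j, and D[i][j] = D[i-1][j-1] if the characters match, else 1 + min(D[i-1][j], D[i][j-1], D[i-1][j-1]). Filling the table (rows: prefixes of 'qzljo', columns: prefixes of 'zvyo'):
     ε  z  v  y  o
  ε  0  1  2  3  4
  q  1  1  2  3  4
  z  2  1  2  3  4
  l  3  2  2  3  4
  j  4  3  3  3  4
  o  5  4  4  4  3
The bottom-right entry gives D[5][4] = 3, so no sequence of fewer than 3 edits works. Backtracking through the table gives one optimal edit sequence (3 edits):
  qzljo → zljo (del q @1)
  zljo → zvjo (sub l→v @2)
  zvjo → zvyo (sub j→y @3)
Edit distance = 3.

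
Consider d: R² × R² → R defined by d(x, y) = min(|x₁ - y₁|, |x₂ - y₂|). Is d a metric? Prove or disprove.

No. d fails identity of indiscernibles: take x = (5, 0) and y = (5, 5). Then d(x,y) = min(|5 - 5|, |0 - 5|) = min(0, 5) = 0, yet x ≠ y.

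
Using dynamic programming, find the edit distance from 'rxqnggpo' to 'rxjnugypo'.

Let D[i][j] be the edit distance between the first i characters of 'rxqnggpo' and the first j characters of 'rxjnugypo', with D[i][0] = i, D[0][j] = j, and D[i][j] = D[i-1][j-1] if the characters match, else 1 + min(D[i-1][j], D[i][j-1], D[i-1][j-1]). Filling the table (rows: prefixes of 'rxqnggpo', columns: prefixes of 'rxjnugypo'):
     ε  r  x  j  n  u  g  y  p  o
  ε  0  1  2  3  4  5  6  7  8  9
  r  1  0  1  2  3  4  5  6  7  8
  x  2  1  0  1  2  3  4  5  6  7
  q  3  2  1  1  2  3  4  5  6  7
  n  4  3  2  2  1  2  3  4  5  6
  g  5  4  3  3  2  2  2  3  4  5
  g  6  5  4  4  3  3  2  3  4  5
  p  7  6  5  5  4  4  3  3  3  4
  o  8  7  6  6  5  5  4  4  4  3
The bottom-right entry gives D[8][9] = 3, so no sequence of fewer than 3 edits works. Backtracking through the table gives one optimal edit sequence (3 edits):
  rxqnggpo → rxjnggpo (sub q→j @3)
  rxjnggpo → rxjnuggpo (ins u @5)
  rxjnuggpo → rxjnugypo (sub g→y @7)
Edit distance = 3.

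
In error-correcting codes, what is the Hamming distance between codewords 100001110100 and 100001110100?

Differing positions: none. Hamming distance = 0.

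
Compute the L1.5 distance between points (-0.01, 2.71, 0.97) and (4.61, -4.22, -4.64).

(Σ|x_i - y_i|^1.5)^(1/1.5) = (|-0.01 - 4.61|^1.5 + |2.71 - (-4.22)|^1.5 + |0.97 - (-4.64)|^1.5)^(1/1.5)
= (4.62^1.5 + 6.93^1.5 + 5.61^1.5)^(1/1.5) ≈ (9.9303 + 18.2432 + 13.2875)^(1/1.5) = (41.461)^(1/1.5) ≈ 11.9792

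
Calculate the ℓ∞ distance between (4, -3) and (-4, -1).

max(|x_i - y_i|) = max(|4 - (-4)|, |-3 - (-1)|) = max(8, 2) = 8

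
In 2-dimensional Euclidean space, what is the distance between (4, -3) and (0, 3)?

√(Σ(x_i - y_i)²) = √((4 - 0)² + (-3 - 3)²)
= √(4² + (-6)²) = √(16 + 36) = √52 ≈ 7.2111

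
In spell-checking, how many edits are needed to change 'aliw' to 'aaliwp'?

Let D[i][j] be the edit distance between the first i characters of 'aliw' and the first j characters of 'aaliwp', with D[i][0] = i, D[0][j] = j, and D[i][j] = D[i-1][j-1] if the characters match, else 1 + min(D[i-1][j], D[i][j-1], D[i-1][j-1]). Filling the table (rows: prefixes of 'aliw', columns: prefixes of 'aaliwp'):
     ε  a  a  l  i  w  p
  ε  0  1  2  3  4  5  6
  a  1  0  1  2  3  4  5
  l  2  1  1  1  2  3  4
  i  3  2  2  2  1  2  3
  w  4  3  3  3  2  1  2
The bottom-right entry gives D[4][6] = 2, so no sequence of fewer than 2 edits works. Backtracking through the table gives one optimal edit sequence (2 edits):
  aliw → aaliw (ins a @1)
  aaliw → aaliwp (ins p @6)
Edit distance = 2.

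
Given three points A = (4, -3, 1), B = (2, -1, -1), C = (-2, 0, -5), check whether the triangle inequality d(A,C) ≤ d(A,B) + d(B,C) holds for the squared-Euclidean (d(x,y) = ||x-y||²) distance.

d(A,B) = 2² + 2² + 2² = 12, d(B,C) = 4² + 1² + 4² = 33, d(A,C) = 6² + 3² + 6² = 81.
d(A,C) = 81 > 12 + 33 = 45. Triangle inequality is VIOLATED. (Squared-Euclidean is not a metric — this is a counterexample.)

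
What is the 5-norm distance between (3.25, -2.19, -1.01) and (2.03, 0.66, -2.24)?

(Σ|x_i - y_i|^5)^(1/5) = (|3.25 - 2.03|^5 + |-2.19 - 0.66|^5 + |-1.01 - (-2.24)|^5)^(1/5)
= (1.22^5 + 2.85^5 + 1.23^5)^(1/5) ≈ (2.7027 + 188.0288 + 2.8153)^(1/5) = (193.5468)^(1/5) ≈ 2.8665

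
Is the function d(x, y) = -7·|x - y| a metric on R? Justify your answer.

No. With c = -7 < 0, d fails non-negativity: d(3, 4) = -7·|3 - 4| = -7·1 = -7 < 0.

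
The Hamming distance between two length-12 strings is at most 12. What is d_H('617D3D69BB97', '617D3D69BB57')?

Differing positions: 11. Hamming distance = 1. The maximum possible Hamming distance for length-12 strings is 12, so d_H/12 = 1/12 ≈ 0.0833.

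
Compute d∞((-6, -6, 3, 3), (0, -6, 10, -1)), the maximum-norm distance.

max(|x_i - y_i|) = max(|-6 - 0|, |-6 - (-6)|, |3 - 10|, |3 - (-1)|) = max(6, 0, 7, 4) = 7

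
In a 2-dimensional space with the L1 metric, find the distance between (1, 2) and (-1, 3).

Σ|x_i - y_i| = |1 - (-1)| + |2 - 3| = 2 + 1 = 3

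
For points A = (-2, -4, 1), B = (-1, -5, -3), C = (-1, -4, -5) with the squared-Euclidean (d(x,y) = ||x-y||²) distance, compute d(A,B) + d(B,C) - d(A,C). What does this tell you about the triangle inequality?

d(A,B) = 1² + 1² + 4² = 18, d(B,C) = 0² + 1² + 2² = 5, d(A,C) = 1² + 0² + 6² = 37.
d(A,B) + d(B,C) - d(A,C) = 18 + 5 - 37 = 23 - 37 = -14. This is < 0, so the triangle inequality FAILS for these points (squared-Euclidean is not a metric).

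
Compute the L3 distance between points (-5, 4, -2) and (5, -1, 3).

(Σ|x_i - y_i|^3)^(1/3) = (|-5 - 5|^3 + |4 - (-1)|^3 + |-2 - 3|^3)^(1/3)
= (10^3 + 5^3 + 5^3)^(1/3) = (1000 + 125 + 125)^(1/3) = (1250)^(1/3) ≈ 10.7722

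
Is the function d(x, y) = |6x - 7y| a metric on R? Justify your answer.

No. d fails symmetry: d(1, 9) = |6·1 - 7·9| = |-57| = 57, but d(9, 1) = |6·9 - 7·1| = |47| = 47. Since 57 ≠ 47, d(x,y) ≠ d(y,x) in general.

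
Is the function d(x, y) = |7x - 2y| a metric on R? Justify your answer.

No. d fails symmetry: d(2, 5) = |7·2 - 2·5| = |4| = 4, but d(5, 2) = |7·5 - 2·2| = |31| = 31. Since 4 ≠ 31, d(x,y) ≠ d(y,x) in general.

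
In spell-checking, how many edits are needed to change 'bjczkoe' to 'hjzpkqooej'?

Let D[i][j] be the edit distance between the first i characters of 'bjczkoe' and the first j characters of 'hjzpkqooej', with D[i][0] = i, D[0][j] = j, and D[i][j] = D[i-1][j-1] if the characters match, else 1 + min(D[i-1][j], D[i][j-1], D[i-1][j-1]). Filling the table (rows: prefixes of 'bjczkoe', columns: prefixes of 'hjzpkqooej'):
     ε  h  j  z  p  k  q  o  o  e  j
  ε  0  1  2  3  4  5  6  7  8  9 10
  b  1  1  2  3  4  5  6  7  8  9 10
  j  2  2  1  2  3  4  5  6  7  8  9
  c  3  3  2  2  3  4  5  6  7  8  9
  z  4  4  3  2  3  4  5  6  7  8  9
  k  5  5  4  3  3  3  4  5  6  7  8
  o  6  6  5  4  4  4  4  4  5  6  7
  e  7  7  6  5  5  5  5  5  5  5  6
The bottom-right entry gives D[7][10] = 6, so no sequence of fewer than 6 edits works. Backtracking through the table gives one optimal edit sequence (6 edits):
  bjczkoe → hjczkoe (sub b→h @1)
  hjczkoe → hjzzkoe (sub c→z @3)
  hjzzkoe → hjzpkoe (sub z→p @4)
  hjzpkoe → hjzpkqoe (ins q @6)
  hjzpkqoe → hjzpkqooe (ins o @7)
  hjzpkqooe → hjzpkqooej (ins j @10)
Edit distance = 6.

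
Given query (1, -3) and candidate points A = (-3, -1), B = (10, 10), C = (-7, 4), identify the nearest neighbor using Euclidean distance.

Distances: d(A) ≈ 4.4721, d(B) ≈ 15.8114, d(C) ≈ 10.6301. Nearest: A = (-3, -1) with distance 4.4721.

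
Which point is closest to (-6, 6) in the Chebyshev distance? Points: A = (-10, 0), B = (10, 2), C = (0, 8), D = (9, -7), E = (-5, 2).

Distances: d(A) = 6, d(B) = 16, d(C) = 6, d(D) = 15, d(E) = 4. Nearest: E = (-5, 2) with distance 4.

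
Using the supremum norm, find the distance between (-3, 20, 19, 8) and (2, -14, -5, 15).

max(|x_i - y_i|) = max(|-3 - 2|, |20 - (-14)|, |19 - (-5)|, |8 - 15|) = max(5, 34, 24, 7) = 34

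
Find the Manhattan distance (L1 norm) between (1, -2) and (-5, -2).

Σ|x_i - y_i| = |1 - (-5)| + |-2 - (-2)| = 6 + 0 = 6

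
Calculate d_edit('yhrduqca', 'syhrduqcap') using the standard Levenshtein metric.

Let D[i][j] be the edit distance between the first i characters of 'yhrduqca' and the first j characters of 'syhrduqcap', with D[i][0] = i, D[0][j] = j, and D[i][j] = D[i-1][j-1] if the characters match, else 1 + min(D[i-1][j], D[i][j-1], D[i-1][j-1]). Filling the table (rows: prefixes of 'yhrduqca', columns: prefixes of 'syhrduqcap'):
     ε  s  y  h  r  d  u  q  c  a  p
  ε  0  1  2  3  4  5  6  7  8  9 10
  y  1  1  1  2  3  4  5  6  7  8  9
  h  2  2  2  1  2  3  4  5  6  7  8
  r  3  3  3  2  1  2  3  4  5  6  7
  d  4  4  4  3  2  1  2  3  4  5  6
  u  5  5  5  4  3  2  1  2  3  4  5
  q  6  6  6  5  4  3  2  1  2  3  4
  c  7  7  7  6  5  4  3  2  1  2  3
  a  8  8  8  7  6  5  4  3  2  1  2
The bottom-right entry gives D[8][10] = 2, so no sequence of fewer than 2 edits works. Backtracking through the table gives one optimal edit sequence (2 edits):
  yhrduqca → syhrduqca (ins s @1)
  syhrduqca → syhrduqcap (ins p @10)
Edit distance = 2.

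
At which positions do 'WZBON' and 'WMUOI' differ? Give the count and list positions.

Differing positions: 2, 3, 5. Hamming distance = 3.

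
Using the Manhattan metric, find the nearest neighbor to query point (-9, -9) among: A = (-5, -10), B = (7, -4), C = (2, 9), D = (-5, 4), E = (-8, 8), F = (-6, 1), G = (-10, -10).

Distances: d(A) = 5, d(B) = 21, d(C) = 29, d(D) = 17, d(E) = 18, d(F) = 13, d(G) = 2. Nearest: G = (-10, -10) with distance 2.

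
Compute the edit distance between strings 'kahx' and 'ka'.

Let D[i][j] be the edit distance between the first i characters of 'kahx' and the first j characters of 'ka', with D[i][0] = i, D[0][j] = j, and D[i][j] = D[i-1][j-1] if the characters match, else 1 + min(D[i-1][j], D[i][j-1], D[i-1][j-1]). Filling the table (rows: prefixes of 'kahx', columns: prefixes of 'ka'):
     ε  k  a
  ε  0  1  2
  k  1  0  1
  a  2  1  0
  h  3  2  1
  x  4  3  2
The bottom-right entry gives D[4][2] = 2, so no sequence of fewer than 2 edits works. Backtracking through the table gives one optimal edit sequence (2 edits):
  kahx → kax (del h @3)
  kax → ka (del x @3)
Edit distance = 2.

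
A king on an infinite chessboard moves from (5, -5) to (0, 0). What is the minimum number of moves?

max(|x_i - y_i|) = max(|5 - 0|, |-5 - 0|) = max(5, 5) = 5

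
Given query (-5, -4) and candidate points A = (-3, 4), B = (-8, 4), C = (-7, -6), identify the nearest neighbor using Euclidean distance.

Distances: d(A) ≈ 8.2462, d(B) ≈ 8.544, d(C) ≈ 2.8284. Nearest: C = (-7, -6) with distance 2.8284.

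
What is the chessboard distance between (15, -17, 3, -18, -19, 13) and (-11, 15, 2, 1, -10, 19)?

max(|x_i - y_i|) = max(|15 - (-11)|, |-17 - 15|, |3 - 2|, |-18 - 1|, |-19 - (-10)|, |13 - 19|) = max(26, 32, 1, 19, 9, 6) = 32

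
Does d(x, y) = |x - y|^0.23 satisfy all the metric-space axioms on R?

Yes. With 0 < p = 0.23 ≤ 1, d(x,y) = |x-y|^0.23 is a metric on R. Non-negativity and symmetry are immediate; |x-y|^0.23 = 0 ⟺ |x-y| = 0 ⟺ x = y. For the triangle inequality, the function t ↦ t^0.23 is subadditive on [0,∞) when p ≤ 1, so |x-z|^0.23 ≤ (|x-y| + |y-z|)^0.23 ≤ |x-y|^0.23 + |y-z|^0.23.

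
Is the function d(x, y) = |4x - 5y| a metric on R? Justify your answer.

No. d fails symmetry: d(8, 3) = |4·8 - 5·3| = |17| = 17, but d(3, 8) = |4·3 - 5·8| = |-28| = 28. Since 17 ≠ 28, d(x,y) ≠ d(y,x) in general.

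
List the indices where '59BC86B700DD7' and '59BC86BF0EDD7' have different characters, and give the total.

Differing positions: 8, 10. Hamming distance = 2.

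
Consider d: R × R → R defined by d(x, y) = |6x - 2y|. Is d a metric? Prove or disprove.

No. d fails symmetry: d(1, 8) = |6·1 - 2·8| = |-10| = 10, but d(8, 1) = |6·8 - 2·1| = |46| = 46. Since 10 ≠ 46, d(x,y) ≠ d(y,x) in general.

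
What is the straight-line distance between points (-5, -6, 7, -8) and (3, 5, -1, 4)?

√(Σ(x_i - y_i)²) = √((-5 - 3)² + (-6 - 5)² + (7 - (-1))² + (-8 - 4)²)
= √((-8)² + (-11)² + 8² + (-12)²) = √(64 + 121 + 64 + 144) = √393 ≈ 19.8242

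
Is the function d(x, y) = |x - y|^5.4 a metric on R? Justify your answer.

No. d(x,y) = |x-y|^5.4 fails the triangle inequality since p = 5.4 > 1. Counterexample: x = 2, y = 10, z = 18. d(x,z) = |2 - 18|^5.4 = 16^5.4 ≈ 3178688.0289, but d(x,y) + d(y,z) = 8^5.4 + 8^5.4 ≈ 75281.0954 + 75281.0954 = 150562.1908. Since 3178688.0289 > 150562.1908, the triangle inequality is violated.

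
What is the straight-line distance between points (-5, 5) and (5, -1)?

√(Σ(x_i - y_i)²) = √((-5 - 5)² + (5 - (-1))²)
= √((-10)² + 6²) = √(100 + 36) = √136 ≈ 11.6619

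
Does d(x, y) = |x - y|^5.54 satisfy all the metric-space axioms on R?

No. d(x,y) = |x-y|^5.54 fails the triangle inequality since p = 5.54 > 1. Counterexample: x = 2, y = 12, z = 23. d(x,z) = |2 - 23|^5.54 = 21^5.54 ≈ 21139508.8512, but d(x,y) + d(y,z) = 10^5.54 + 11^5.54 ≈ 346736.8505 + 587916.2656 = 934653.1161. Since 21139508.8512 > 934653.1161, the triangle inequality is violated.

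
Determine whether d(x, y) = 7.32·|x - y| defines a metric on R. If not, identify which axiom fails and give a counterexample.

Yes. Since |x - y| is a metric on R and 7.32 > 0, the positive scalar multiple 7.32·|x - y| is also a metric: scaling by a positive constant preserves non-negativity, identity (d=0 ⟺ |x-y|=0 ⟺ x=y), symmetry, and the triangle inequality.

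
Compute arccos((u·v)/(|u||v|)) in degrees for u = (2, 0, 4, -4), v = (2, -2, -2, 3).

With u = (2, 0, 4, -4), v = (2, -2, -2, 3):
u·v = 2·2 + 0·(-2) + 4·(-2) + (-4)·3 = 4 + 0 + (-8) + (-12) = -16.
|u| = √(2² + 0² + 4² + (-4)²) = √36, |v| = √(2² + (-2)² + (-2)² + 3²) = √21, so |u||v| = √(36·21) = √756.
cos θ = (u·v)/(|u||v|) = -16/√756 ≈ -0.581914
θ = arccos(-0.581914) ≈ 125.59°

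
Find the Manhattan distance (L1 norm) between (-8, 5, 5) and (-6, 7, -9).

Σ|x_i - y_i| = |-8 - (-6)| + |5 - 7| + |5 - (-9)| = 2 + 2 + 14 = 18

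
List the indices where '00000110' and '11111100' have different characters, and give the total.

Differing positions: 1, 2, 3, 4, 5, 7. Hamming distance = 6.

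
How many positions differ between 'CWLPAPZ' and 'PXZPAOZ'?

Differing positions: 1, 2, 3, 6. Hamming distance = 4.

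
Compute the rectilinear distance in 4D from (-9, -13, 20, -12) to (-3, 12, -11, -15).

Σ|x_i - y_i| = |-9 - (-3)| + |-13 - 12| + |20 - (-11)| + |-12 - (-15)| = 6 + 25 + 31 + 3 = 65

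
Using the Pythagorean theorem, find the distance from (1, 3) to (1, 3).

√(Σ(x_i - y_i)²) = √((1 - 1)² + (3 - 3)²)
= √(0² + 0²) = √(0 + 0) = √0 = 0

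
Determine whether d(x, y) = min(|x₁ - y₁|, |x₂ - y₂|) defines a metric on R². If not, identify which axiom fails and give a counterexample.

No. d fails identity of indiscernibles: take x = (5, 0) and y = (5, 8). Then d(x,y) = min(|5 - 5|, |0 - 8|) = min(0, 8) = 0, yet x ≠ y.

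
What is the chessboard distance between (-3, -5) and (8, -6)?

max(|x_i - y_i|) = max(|-3 - 8|, |-5 - (-6)|) = max(11, 1) = 11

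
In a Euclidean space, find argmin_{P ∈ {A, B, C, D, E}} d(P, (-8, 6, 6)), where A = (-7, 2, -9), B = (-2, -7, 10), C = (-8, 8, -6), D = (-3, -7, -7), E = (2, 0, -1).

Distances: d(A) ≈ 15.5563, d(B) ≈ 14.8661, d(C) ≈ 12.1655, d(D) ≈ 19.0526, d(E) ≈ 13.6015. Nearest: C = (-8, 8, -6) with distance 12.1655.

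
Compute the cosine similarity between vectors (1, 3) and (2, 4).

With u = (1, 3), v = (2, 4):
u·v = 1·2 + 3·4 = 2 + 12 = 14.
|u| = √(1² + 3²) = √10, |v| = √(2² + 4²) = √20, so |u||v| = √(10·20) = √200.
cos θ = (u·v)/(|u||v|) = 14/√200 ≈ 0.9899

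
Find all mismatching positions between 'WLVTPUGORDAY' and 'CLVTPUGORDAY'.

Differing positions: 1. Hamming distance = 1.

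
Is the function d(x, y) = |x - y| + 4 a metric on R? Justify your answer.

No. d fails identity of indiscernibles (specifically d(x,x) = 0): d(0, 0) = |0 - 0| + 4 = 0 + 4 = 4 ≠ 0.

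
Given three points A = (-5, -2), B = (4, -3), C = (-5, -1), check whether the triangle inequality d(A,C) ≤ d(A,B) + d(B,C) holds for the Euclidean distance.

d(A,B) = √(9² + 1²) = √82 ≈ 9.0554, d(B,C) = √(9² + 2²) = √85 ≈ 9.2195, d(A,C) = √(0² + 1²) = √1 = 1.
d(A,C) = 1 ≤ 9.0554 + 9.2195 = 18.2749. Triangle inequality is satisfied.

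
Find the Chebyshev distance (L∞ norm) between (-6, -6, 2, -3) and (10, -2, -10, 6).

max(|x_i - y_i|) = max(|-6 - 10|, |-6 - (-2)|, |2 - (-10)|, |-3 - 6|) = max(16, 4, 12, 9) = 16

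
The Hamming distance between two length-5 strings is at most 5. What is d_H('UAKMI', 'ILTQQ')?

Differing positions: 1, 2, 3, 4, 5. Hamming distance = 5. The maximum possible Hamming distance for length-5 strings is 5, so d_H/5 = 5/5 = 1.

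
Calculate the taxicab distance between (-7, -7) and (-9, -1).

Σ|x_i - y_i| = |-7 - (-9)| + |-7 - (-1)| = 2 + 6 = 8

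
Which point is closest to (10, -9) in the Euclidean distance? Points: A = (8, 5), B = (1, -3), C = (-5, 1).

Distances: d(A) ≈ 14.1421, d(B) ≈ 10.8167, d(C) ≈ 18.0278. Nearest: B = (1, -3) with distance 10.8167.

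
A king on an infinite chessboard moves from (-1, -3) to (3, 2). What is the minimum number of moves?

max(|x_i - y_i|) = max(|-1 - 3|, |-3 - 2|) = max(4, 5) = 5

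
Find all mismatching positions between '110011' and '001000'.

Differing positions: 1, 2, 3, 5, 6. Hamming distance = 5.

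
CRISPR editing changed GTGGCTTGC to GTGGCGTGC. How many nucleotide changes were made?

Differing positions: 6. Hamming distance = 1.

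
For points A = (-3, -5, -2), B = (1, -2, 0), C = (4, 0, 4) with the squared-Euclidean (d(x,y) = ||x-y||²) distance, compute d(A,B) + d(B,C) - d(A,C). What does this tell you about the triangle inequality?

d(A,B) = 4² + 3² + 2² = 29, d(B,C) = 3² + 2² + 4² = 29, d(A,C) = 7² + 5² + 6² = 110.
d(A,B) + d(B,C) - d(A,C) = 29 + 29 - 110 = 58 - 110 = -52. This is < 0, so the triangle inequality FAILS for these points (squared-Euclidean is not a metric).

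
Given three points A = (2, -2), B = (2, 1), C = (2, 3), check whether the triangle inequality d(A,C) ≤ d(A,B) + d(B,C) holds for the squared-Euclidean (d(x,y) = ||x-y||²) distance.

d(A,B) = 0² + 3² = 9, d(B,C) = 0² + 2² = 4, d(A,C) = 0² + 5² = 25.
d(A,C) = 25 > 9 + 4 = 13. Triangle inequality is VIOLATED. (Squared-Euclidean is not a metric — this is a counterexample.)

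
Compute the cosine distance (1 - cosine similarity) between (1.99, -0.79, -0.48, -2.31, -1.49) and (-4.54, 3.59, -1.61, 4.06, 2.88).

With u = (1.99, -0.79, -0.48, -2.31, -1.49), v = (-4.54, 3.59, -1.61, 4.06, 2.88):
u·v = 1.99·(-4.54) + (-0.79)·3.59 + (-0.48)·(-1.61) + (-2.31)·4.06 + (-1.49)·2.88 = (-9.0346) + (-2.8361) + 0.7728 + (-9.3786) + (-4.2912) = -24.7677.
|u| = √(1.99² + (-0.79)² + (-0.48)² + (-2.31)² + (-1.49)²) = √(3.9601 + 0.6241 + 0.2304 + 5.3361 + 2.2201) = √12.3708, |v| = √((-4.54)² + 3.59² + (-1.61)² + 4.06² + 2.88²) = √(20.6116 + 12.8881 + 2.5921 + 16.4836 + 8.2944) = √60.8698.
cos θ = (u·v)/(|u||v|) = -24.7677/(√12.3708·√60.8698) ≈ -0.9026
Cosine distance = 1 - cos θ ≈ 1 - (-0.9026) = 1.9026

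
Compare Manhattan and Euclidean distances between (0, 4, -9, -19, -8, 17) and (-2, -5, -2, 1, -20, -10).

L1 = |0 - (-2)| + |4 - (-5)| + |-9 - (-2)| + |-19 - 1| + |-8 - (-20)| + |17 - (-10)| = 2 + 9 + 7 + 20 + 12 + 27 = 77
L2 = √(2² + 9² + 7² + 20² + 12² + 27²) = √1407 ≈ 37.51
L1 ≥ L2 always (equality iff movement is along one axis); L1 > L2 here.
Ratio L1/L2 = 77/√1407 ≈ 2.0528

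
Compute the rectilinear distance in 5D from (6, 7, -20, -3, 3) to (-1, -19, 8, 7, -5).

Σ|x_i - y_i| = |6 - (-1)| + |7 - (-19)| + |-20 - 8| + |-3 - 7| + |3 - (-5)| = 7 + 26 + 28 + 10 + 8 = 79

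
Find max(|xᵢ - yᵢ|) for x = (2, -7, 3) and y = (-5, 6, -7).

max(|x_i - y_i|) = max(|2 - (-5)|, |-7 - 6|, |3 - (-7)|) = max(7, 13, 10) = 13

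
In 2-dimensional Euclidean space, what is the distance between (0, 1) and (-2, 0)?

√(Σ(x_i - y_i)²) = √((0 - (-2))² + (1 - 0)²)
= √(2² + 1²) = √(4 + 1) = √5 ≈ 2.2361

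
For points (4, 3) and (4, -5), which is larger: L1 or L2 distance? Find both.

L1 = |4 - 4| + |3 - (-5)| = 0 + 8 = 8
L2 = √(0² + 8²) = √64 = 8
L1 ≥ L2 always (equality iff movement is along one axis); L1 = L2 here (movement is along a single axis).
Ratio L1/L2 = 8/8 = 1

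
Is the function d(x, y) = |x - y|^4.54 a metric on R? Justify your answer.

No. d(x,y) = |x-y|^4.54 fails the triangle inequality since p = 4.54 > 1. Counterexample: x = -2, y = 3, z = 5. d(x,z) = |-2 - 5|^4.54 = 7^4.54 ≈ 6866.653, but d(x,y) + d(y,z) = 5^4.54 + 2^4.54 ≈ 1490.472 + 23.2636 = 1513.7356. Since 6866.653 > 1513.7356, the triangle inequality is violated.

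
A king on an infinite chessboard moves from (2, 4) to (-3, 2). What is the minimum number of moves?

max(|x_i - y_i|) = max(|2 - (-3)|, |4 - 2|) = max(5, 2) = 5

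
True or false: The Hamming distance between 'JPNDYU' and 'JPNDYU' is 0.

Differing positions: none. Hamming distance = 0, so the claim is true.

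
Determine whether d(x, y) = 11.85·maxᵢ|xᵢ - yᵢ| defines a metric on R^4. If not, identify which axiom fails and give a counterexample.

Yes. The L∞ (Chebyshev) norm induces a metric on R^4, and multiplying a metric by a positive constant 11.85 > 0 preserves all four axioms: non-negativity (11.85·||x-y|| ≥ 0), identity (11.85·||x-y|| = 0 ⟺ ||x-y|| = 0 ⟺ x = y), symmetry (||x-y|| = ||y-x||), and the triangle inequality (11.85·||x-z|| ≤ 11.85·||x-y|| + 11.85·||y-z||). So d is a metric.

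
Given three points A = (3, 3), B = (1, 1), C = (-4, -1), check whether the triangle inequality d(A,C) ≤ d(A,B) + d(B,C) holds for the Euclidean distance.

d(A,B) = √(2² + 2²) = √8 ≈ 2.8284, d(B,C) = √(5² + 2²) = √29 ≈ 5.3852, d(A,C) = √(7² + 4²) = √65 ≈ 8.0623.
d(A,C) ≈ 8.0623 ≤ 2.8284 + 5.3852 = 8.2136. Triangle inequality is satisfied.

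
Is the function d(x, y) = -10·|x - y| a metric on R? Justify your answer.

No. With c = -10 < 0, d fails non-negativity: d(2, 6) = -10·|2 - 6| = -10·4 = -40 < 0.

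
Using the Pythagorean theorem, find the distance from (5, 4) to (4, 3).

√(Σ(x_i - y_i)²) = √((5 - 4)² + (4 - 3)²)
= √(1² + 1²) = √(1 + 1) = √2 ≈ 1.4142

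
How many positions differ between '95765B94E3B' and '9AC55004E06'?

Differing positions: 2, 3, 4, 6, 7, 10, 11. Hamming distance = 7.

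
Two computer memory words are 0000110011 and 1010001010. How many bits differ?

Differing positions: 1, 3, 5, 6, 7, 10. Hamming distance = 6.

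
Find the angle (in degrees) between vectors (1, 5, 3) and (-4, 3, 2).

With u = (1, 5, 3), v = (-4, 3, 2):
u·v = 1·(-4) + 5·3 + 3·2 = (-4) + 15 + 6 = 17.
|u| = √(1² + 5² + 3²) = √35, |v| = √((-4)² + 3² + 2²) = √29, so |u||v| = √(35·29) = √1015.
cos θ = (u·v)/(|u||v|) = 17/√1015 ≈ 0.5336
θ = arccos(0.5336) ≈ 57.75°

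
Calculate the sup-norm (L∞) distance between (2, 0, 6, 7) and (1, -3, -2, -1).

max(|x_i - y_i|) = max(|2 - 1|, |0 - (-3)|, |6 - (-2)|, |7 - (-1)|) = max(1, 3, 8, 8) = 8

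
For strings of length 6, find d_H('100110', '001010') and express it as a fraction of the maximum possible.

Differing positions: 1, 3, 4. Hamming distance = 3. The maximum possible Hamming distance for length-6 strings is 6, so d_H/6 = 3/6 = 0.5.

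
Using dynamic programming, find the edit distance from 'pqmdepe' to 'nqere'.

Let D[i][j] be the edit distance between the first i characters of 'pqmdepe' and the first j characters of 'nqere', with D[i][0] = i, D[0][j] = j, and D[i][j] = D[i-1][j-1] if the characters match, else 1 + min(D[i-1][j], D[i][j-1], D[i-1][j-1]). Filling the table (rows: prefixes of 'pqmdepe', columns: prefixes of 'nqere'):
     ε  n  q  e  r  e
  ε  0  1  2  3  4  5
  p  1  1  2  3  4  5
  q  2  2  1  2  3  4
  m  3  3  2  2  3  4
  d  4  4  3  3  3  4
  e  5  5  4  3  4  3
  p  6  6  5  4  4  4
  e  7  7  6  5  5  4
The bottom-right entry gives D[7][5] = 4, so no sequence of fewer than 4 edits works. Backtracking through the table gives one optimal edit sequence (4 edits):
  pqmdepe → nqmdepe (sub p→n @1)
  nqmdepe → nqdepe (del m @3)
  nqdepe → nqepe (del d @3)
  nqepe → nqere (sub p→r @4)
Edit distance = 4.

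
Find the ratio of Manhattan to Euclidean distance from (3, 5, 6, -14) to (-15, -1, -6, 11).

L1 = |3 - (-15)| + |5 - (-1)| + |6 - (-6)| + |-14 - 11| = 18 + 6 + 12 + 25 = 61
L2 = √(18² + 6² + 12² + 25²) = √1129 ≈ 33.6006
L1 ≥ L2 always (equality iff movement is along one axis); L1 > L2 here.
Ratio L1/L2 = 61/√1129 ≈ 1.8154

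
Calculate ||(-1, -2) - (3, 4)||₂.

√(Σ(x_i - y_i)²) = √((-1 - 3)² + (-2 - 4)²)
= √((-4)² + (-6)²) = √(16 + 36) = √52 ≈ 7.2111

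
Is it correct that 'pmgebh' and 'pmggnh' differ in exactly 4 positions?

Differing positions: 4, 5. Hamming distance = 2, so the claim that d_H = 4 is false.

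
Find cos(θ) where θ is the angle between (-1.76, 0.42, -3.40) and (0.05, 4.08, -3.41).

With u = (-1.76, 0.42, -3.40), v = (0.05, 4.08, -3.41):
u·v = (-1.76)·0.05 + 0.42·4.08 + (-3.4)·(-3.41) = (-0.088) + 1.7136 + 11.594 = 13.2196.
|u| = √((-1.76)² + 0.42² + (-3.4)²) = √(3.0976 + 0.1764 + 11.56) = √14.834, |v| = √(0.05² + 4.08² + (-3.41)²) = √(0.0025 + 16.6464 + 11.6281) = √28.277.
cos θ = (u·v)/(|u||v|) = 13.2196/(√14.834·√28.277) ≈ 0.6455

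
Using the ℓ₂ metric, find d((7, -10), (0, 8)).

√(Σ(x_i - y_i)²) = √((7 - 0)² + (-10 - 8)²)
= √(7² + (-18)²) = √(49 + 324) = √373 ≈ 19.3132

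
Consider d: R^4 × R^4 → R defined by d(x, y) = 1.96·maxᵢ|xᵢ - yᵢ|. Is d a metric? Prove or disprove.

Yes. The L∞ (Chebyshev) norm induces a metric on R^4, and multiplying a metric by a positive constant 1.96 > 0 preserves all four axioms: non-negativity (1.96·||x-y|| ≥ 0), identity (1.96·||x-y|| = 0 ⟺ ||x-y|| = 0 ⟺ x = y), symmetry (||x-y|| = ||y-x||), and the triangle inequality (1.96·||x-z|| ≤ 1.96·||x-y|| + 1.96·||y-z||). So d is a metric.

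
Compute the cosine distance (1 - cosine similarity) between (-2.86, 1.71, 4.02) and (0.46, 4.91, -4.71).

With u = (-2.86, 1.71, 4.02), v = (0.46, 4.91, -4.71):
u·v = (-2.86)·0.46 + 1.71·4.91 + 4.02·(-4.71) = (-1.3156) + 8.3961 + (-18.9342) = -11.8537.
|u| = √((-2.86)² + 1.71² + 4.02²) = √(8.1796 + 2.9241 + 16.1604) = √27.2641, |v| = √(0.46² + 4.91² + (-4.71)²) = √(0.2116 + 24.1081 + 22.1841) = √46.5038.
cos θ = (u·v)/(|u||v|) = -11.8537/(√27.2641·√46.5038) ≈ -0.3329
Cosine distance = 1 - cos θ ≈ 1 - (-0.3329) = 1.3329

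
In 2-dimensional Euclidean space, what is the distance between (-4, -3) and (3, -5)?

√(Σ(x_i - y_i)²) = √((-4 - 3)² + (-3 - (-5))²)
= √((-7)² + 2²) = √(49 + 4) = √53 ≈ 7.2801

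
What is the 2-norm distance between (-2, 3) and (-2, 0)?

(Σ|x_i - y_i|^2)^(1/2) = (|-2 - (-2)|^2 + |3 - 0|^2)^(1/2)
= (0^2 + 3^2)^(1/2) = (0 + 9)^(1/2) = (9)^(1/2) = 3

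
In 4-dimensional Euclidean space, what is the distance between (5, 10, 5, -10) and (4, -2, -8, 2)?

√(Σ(x_i - y_i)²) = √((5 - 4)² + (10 - (-2))² + (5 - (-8))² + (-10 - 2)²)
= √(1² + 12² + 13² + (-12)²) = √(1 + 144 + 169 + 144) = √458 ≈ 21.4009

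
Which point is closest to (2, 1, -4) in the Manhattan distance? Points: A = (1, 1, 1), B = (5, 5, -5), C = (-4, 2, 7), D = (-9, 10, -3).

Distances: d(A) = 6, d(B) = 8, d(C) = 18, d(D) = 21. Nearest: A = (1, 1, 1) with distance 6.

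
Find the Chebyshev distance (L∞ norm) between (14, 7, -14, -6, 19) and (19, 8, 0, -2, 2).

max(|x_i - y_i|) = max(|14 - 19|, |7 - 8|, |-14 - 0|, |-6 - (-2)|, |19 - 2|) = max(5, 1, 14, 4, 17) = 17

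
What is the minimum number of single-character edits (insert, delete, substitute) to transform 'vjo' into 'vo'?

Let D[i][j] be the edit distance between the first i characters of 'vjo' and the first j characters of 'vo', with D[i][0] = i, D[0][j] = j, and D[i][j] = D[i-1][j-1] if the characters match, else 1 + min(D[i-1][j], D[i][j-1], D[i-1][j-1]). Filling the table (rows: prefixes of 'vjo', columns: prefixes of 'vo'):
     ε  v  o
  ε  0  1  2
  v  1  0  1
  j  2  1  1
  o  3  2  1
The bottom-right entry gives D[3][2] = 1, so no sequence of fewer than 1 edit works. Backtracking through the table gives one optimal edit sequence (1 edit):
  vjo → vo (del j @2)
Edit distance = 1.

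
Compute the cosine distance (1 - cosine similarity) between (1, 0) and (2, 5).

With u = (1, 0), v = (2, 5):
u·v = 1·2 + 0·5 = 2 + 0 = 2.
|u| = √(1² + 0²) = √1, |v| = √(2² + 5²) = √29, so |u||v| = √(1·29) = √29.
cos θ = (u·v)/(|u||v|) = 2/√29 ≈ 0.3714
Cosine distance = 1 - cos θ ≈ 1 - 0.3714 = 0.6286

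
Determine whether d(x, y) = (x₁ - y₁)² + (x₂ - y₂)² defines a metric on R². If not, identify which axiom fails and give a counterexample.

No. The squared Euclidean distance fails the triangle inequality. Counterexample: x = (0, 0), y = (4, 2), z = (8, 4). d(x,z) = 8² + 4² = 80, but d(x,y) + d(y,z) = (4² + 2²) + (4² + 2²) = 20 + 20 = 40. Since 80 > 40, the triangle inequality is violated. (Note: √d, the ordinary Euclidean distance, IS a metric.)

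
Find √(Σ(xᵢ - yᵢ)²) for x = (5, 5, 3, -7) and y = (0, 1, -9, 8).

√(Σ(x_i - y_i)²) = √((5 - 0)² + (5 - 1)² + (3 - (-9))² + (-7 - 8)²)
= √(5² + 4² + 12² + (-15)²) = √(25 + 16 + 144 + 225) = √410 ≈ 20.2485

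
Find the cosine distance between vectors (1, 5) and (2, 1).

With u = (1, 5), v = (2, 1):
u·v = 1·2 + 5·1 = 2 + 5 = 7.
|u| = √(1² + 5²) = √26, |v| = √(2² + 1²) = √5, so |u||v| = √(26·5) = √130.
cos θ = (u·v)/(|u||v|) = 7/√130 ≈ 0.6139
Cosine distance = 1 - cos θ ≈ 1 - 0.6139 = 0.3861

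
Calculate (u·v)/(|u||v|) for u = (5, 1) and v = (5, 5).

With u = (5, 1), v = (5, 5):
u·v = 5·5 + 1·5 = 25 + 5 = 30.
|u| = √(5² + 1²) = √26, |v| = √(5² + 5²) = √50, so |u||v| = √(26·50) = √1300.
cos θ = (u·v)/(|u||v|) = 30/√1300 ≈ 0.8321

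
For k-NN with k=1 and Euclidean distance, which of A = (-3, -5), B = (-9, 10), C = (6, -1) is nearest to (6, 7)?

Distances: d(A) = 15, d(B) ≈ 15.2971, d(C) = 8. Nearest: C = (6, -1) with distance 8.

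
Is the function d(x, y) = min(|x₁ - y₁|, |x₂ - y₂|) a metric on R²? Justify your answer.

No. d fails identity of indiscernibles: take x = (-3, 0) and y = (-3, 6). Then d(x,y) = min(|-3 - (-3)|, |0 - 6|) = min(0, 6) = 0, yet x ≠ y.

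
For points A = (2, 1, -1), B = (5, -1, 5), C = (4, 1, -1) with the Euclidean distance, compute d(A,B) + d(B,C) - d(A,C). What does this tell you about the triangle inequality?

d(A,B) = √(3² + 2² + 6²) = √49 = 7, d(B,C) = √(1² + 2² + 6²) = √41 ≈ 6.4031, d(A,C) = √(2² + 0² + 0²) = √4 = 2.
d(A,B) + d(B,C) - d(A,C) = 7 + 6.4031 - 2 = 13.4031 - 2 = 11.4031 (to 4 decimal places). This is ≥ 0, so the triangle inequality holds for these points.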